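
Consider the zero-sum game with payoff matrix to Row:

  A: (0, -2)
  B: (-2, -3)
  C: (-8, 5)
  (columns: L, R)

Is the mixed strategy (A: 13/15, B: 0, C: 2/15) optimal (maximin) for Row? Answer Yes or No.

Against L this mix gives (13/15)·0 + (2/15)·(-8) = -16/15.
Against R this mix gives (13/15)·(-2) + (2/15)·5 = -16/15.
All of Column's active replies (L, R) yield -16/15, and no column does worse for Row. The mix makes Column indifferent and guarantees -16/15, so it is optimal.

Yes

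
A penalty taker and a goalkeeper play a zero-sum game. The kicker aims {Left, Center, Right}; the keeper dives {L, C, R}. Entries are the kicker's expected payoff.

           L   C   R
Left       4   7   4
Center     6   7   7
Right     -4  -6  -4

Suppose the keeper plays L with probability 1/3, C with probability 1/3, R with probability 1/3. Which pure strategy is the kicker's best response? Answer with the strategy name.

Center

Expected payoff of Left: (1/3)·4 + (1/3)·7 + (1/3)·4 = 5.
Expected payoff of Center: (1/3)·6 + (1/3)·7 + (1/3)·7 = 20/3.
Expected payoff of Right: (1/3)·(-4) + (1/3)·(-6) + (1/3)·(-4) = -14/3.
The largest is 20/3, so the kicker's best response is Center.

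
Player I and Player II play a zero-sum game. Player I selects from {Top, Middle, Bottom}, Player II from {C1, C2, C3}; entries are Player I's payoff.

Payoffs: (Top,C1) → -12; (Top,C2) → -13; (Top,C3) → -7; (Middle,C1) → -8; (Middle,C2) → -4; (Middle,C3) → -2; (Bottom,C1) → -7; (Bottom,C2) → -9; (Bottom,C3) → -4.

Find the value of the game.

Row minima: Top → -13, Middle → -8, Bottom → -9; maximin = -8.
Column maxima: C1 → -7, C2 → -4, C3 → -2; minimax = -7.
-8 ≠ -7, so there is no saddle point; optimal play is mixed.
Top is strictly dominated by Middle, so Player I never plays it.
C3 is strictly dominated by C1 (it gives Player I strictly more in every row), so Player II never plays it.
On the remaining 2×2 (Middle, Bottom vs C1, C2):
Let Player I play Middle with probability p. Expected payoff against C1: (-8)p + (-7)(1−p) = −p − 7; against C2: (-4)p + (-9)(1−p) = 5p − 9.
Setting these equal: −p − 7 = 5p − 9 ⇒ −6p = -2 ⇒ p = 1/3, and the value is (-1)·(1/3) − 7 = -22/3.
For Player II: with q = P(C1), equating Middle's and Bottom's payoffs gives −4q − 4 = 2q − 9 ⇒ q = 5/6.

-22/3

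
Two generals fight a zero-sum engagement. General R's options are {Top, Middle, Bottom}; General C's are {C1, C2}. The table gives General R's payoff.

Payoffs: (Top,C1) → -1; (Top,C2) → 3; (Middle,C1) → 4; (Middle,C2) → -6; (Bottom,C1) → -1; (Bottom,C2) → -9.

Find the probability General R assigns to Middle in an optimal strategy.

2/7

Row minima: Top → -1, Middle → -6, Bottom → -9; maximin = -1.
Column maxima: C1 → 4, C2 → 3; minimax = 3.
-1 ≠ 3, so there is no saddle point; optimal play is mixed.
Bottom is strictly dominated by Middle, so General R never plays it.
On the remaining 2×2 (Top, Middle vs C1, C2):
Let General R play Top with probability p. Expected payoff against C1: (-1)p + 4(1−p) = −5p + 4; against C2: 3p + (-6)(1−p) = 9p − 6.
Setting these equal: −5p + 4 = 9p − 6 ⇒ −14p = -10 ⇒ p = 5/7, and the value is (-5)·(5/7) + 4 = 3/7.
For General C: with q = P(C1), equating Top's and Middle's payoffs gives −4q + 3 = 10q − 6 ⇒ q = 9/14.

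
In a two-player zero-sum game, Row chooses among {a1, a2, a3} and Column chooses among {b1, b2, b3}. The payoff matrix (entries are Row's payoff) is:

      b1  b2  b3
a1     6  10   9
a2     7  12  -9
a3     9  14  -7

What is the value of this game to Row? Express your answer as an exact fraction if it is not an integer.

Row minima: a1 → 6, a2 → -9, a3 → -7; maximin = 6.
Column maxima: b1 → 9, b2 → 14, b3 → 9; minimax = 9.
6 ≠ 9, so there is no saddle point; optimal play is mixed.
a2 is strictly dominated by a3, so Row never plays it.
b2 is strictly dominated by b1 (it gives Row strictly more in every row), so Column never plays it.
On the remaining 2×2 (a1, a3 vs b1, b3):
Let Row play a1 with probability p. Expected payoff against b1: 6p + 9(1−p) = −3p + 9; against b3: 9p + (-7)(1−p) = 16p − 7.
Setting these equal: −3p + 9 = 16p − 7 ⇒ −19p = -16 ⇒ p = 16/19, and the value is (-3)·(16/19) + 9 = 123/19.
For Column: with q = P(b1), equating a1's and a3's payoffs gives −3q + 9 = 16q − 7 ⇒ q = 16/19.

123/19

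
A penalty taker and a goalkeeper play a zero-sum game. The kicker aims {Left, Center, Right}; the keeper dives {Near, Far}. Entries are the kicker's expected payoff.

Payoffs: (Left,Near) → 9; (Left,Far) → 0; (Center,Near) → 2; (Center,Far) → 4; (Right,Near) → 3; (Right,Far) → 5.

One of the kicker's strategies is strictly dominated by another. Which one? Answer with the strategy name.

Right gives a strictly higher payoff than Center against every column: 3 > 2, 5 > 4.
So Center is strictly dominated and the kicker never plays it.

Center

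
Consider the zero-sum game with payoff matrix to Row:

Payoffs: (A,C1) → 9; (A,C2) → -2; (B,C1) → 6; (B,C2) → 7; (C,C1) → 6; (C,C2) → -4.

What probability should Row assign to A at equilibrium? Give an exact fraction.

1/12

Row minima: A → -2, B → 6, C → -4; maximin = 6.
Column maxima: C1 → 9, C2 → 7; minimax = 7.
6 ≠ 7, so there is no saddle point; optimal play is mixed.
C is strictly dominated by A, so Row never plays it.
On the remaining 2×2 (A, B vs C1, C2):
Let Row play A with probability p. Expected payoff against C1: 9p + 6(1−p) = 3p + 6; against C2: (-2)p + 7(1−p) = −9p + 7.
Setting these equal: 3p + 6 = −9p + 7 ⇒ 12p = 1 ⇒ p = 1/12, and the value is (3)·(1/12) + 6 = 25/4.
For Column: with q = P(C1), equating A's and B's payoffs gives 11q − 2 = −q + 7 ⇒ q = 3/4.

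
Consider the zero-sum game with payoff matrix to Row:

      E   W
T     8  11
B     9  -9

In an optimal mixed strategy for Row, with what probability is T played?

Row minima: T → 8, B → -9; maximin = 8.
Column maxima: E → 9, W → 11; minimax = 9.
8 ≠ 9, so there is no saddle point; optimal play is mixed.
Let Row play T with probability p. Expected payoff against E: 8p + 9(1−p) = −p + 9; against W: 11p + (-9)(1−p) = 20p − 9.
Setting these equal: −p + 9 = 20p − 9 ⇒ −21p = -18 ⇒ p = 6/7, and the value is (-1)·(6/7) + 9 = 57/7.
For Column: with q = P(E), equating T's and B's payoffs gives −3q + 11 = 18q − 9 ⇒ q = 20/21.

6/7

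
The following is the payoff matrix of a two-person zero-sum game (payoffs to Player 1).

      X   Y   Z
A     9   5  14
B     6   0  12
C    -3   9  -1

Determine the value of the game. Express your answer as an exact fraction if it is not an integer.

Row minima: A → 5, B → 0, C → -3; maximin = 5.
Column maxima: X → 9, Y → 9, Z → 14; minimax = 9.
5 ≠ 9, so there is no saddle point; optimal play is mixed.
B is strictly dominated by A, so Player 1 never plays it.
Z is strictly dominated by X (it gives Player 1 strictly more in every row), so Player 2 never plays it.
On the remaining 2×2 (A, C vs X, Y):
Let Player 1 play A with probability p. Expected payoff against X: 9p + (-3)(1−p) = 12p − 3; against Y: 5p + 9(1−p) = −4p + 9.
Setting these equal: 12p − 3 = −4p + 9 ⇒ 16p = 12 ⇒ p = 3/4, and the value is (12)·(3/4) − 3 = 6.
For Player 2: with q = P(X), equating A's and C's payoffs gives 4q + 5 = −12q + 9 ⇒ q = 1/4.

6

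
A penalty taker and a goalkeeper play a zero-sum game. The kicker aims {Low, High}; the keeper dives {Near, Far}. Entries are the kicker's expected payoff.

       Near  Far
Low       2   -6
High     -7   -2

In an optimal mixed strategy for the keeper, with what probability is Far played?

9/13

Row minima: Low → -6, High → -7; maximin = -6.
Column maxima: Near → 2, Far → -2; minimax = -2.
-6 ≠ -2, so there is no saddle point; optimal play is mixed.
Let the kicker play Low with probability p. Expected payoff against Near: 2p + (-7)(1−p) = 9p − 7; against Far: (-6)p + (-2)(1−p) = −4p − 2.
Setting these equal: 9p − 7 = −4p − 2 ⇒ 13p = 5 ⇒ p = 5/13, and the value is (9)·(5/13) − 7 = -46/13.
For the keeper: with q = P(Near), equating Low's and High's payoffs gives 8q − 6 = −5q − 2 ⇒ q = 4/13.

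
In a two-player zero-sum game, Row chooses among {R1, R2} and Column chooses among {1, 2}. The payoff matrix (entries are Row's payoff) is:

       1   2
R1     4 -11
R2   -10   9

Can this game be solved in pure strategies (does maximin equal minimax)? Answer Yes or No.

No

Row minima: R1 → -11, R2 → -10; maximin = -10.
Column maxima: 1 → 4, 2 → 9; minimax = 4.
-10 ≠ 4, so no pure-strategy equilibrium exists.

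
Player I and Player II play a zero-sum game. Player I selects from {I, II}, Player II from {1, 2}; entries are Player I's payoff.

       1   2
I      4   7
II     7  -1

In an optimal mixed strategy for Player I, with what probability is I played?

8/11

Row minima: I → 4, II → -1; maximin = 4.
Column maxima: 1 → 7, 2 → 7; minimax = 7.
4 ≠ 7, so there is no saddle point; optimal play is mixed.
Let Player I play I with probability p. Expected payoff against 1: 4p + 7(1−p) = −3p + 7; against 2: 7p + (-1)(1−p) = 8p − 1.
Setting these equal: −3p + 7 = 8p − 1 ⇒ −11p = -8 ⇒ p = 8/11, and the value is (-3)·(8/11) + 7 = 53/11.
For Player II: with q = P(1), equating I's and II's payoffs gives −3q + 7 = 8q − 1 ⇒ q = 8/11.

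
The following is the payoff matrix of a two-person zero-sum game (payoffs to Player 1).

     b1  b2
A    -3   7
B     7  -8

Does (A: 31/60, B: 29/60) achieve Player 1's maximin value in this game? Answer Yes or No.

Against b1 this mix gives (31/60)·(-3) + (29/60)·7 = 11/6.
Against b2 this mix gives (31/60)·7 + (29/60)·(-8) = -1/4.
Player 2 will play b2, holding Player 1 to -1/4. Shifting weight toward the row that does better against b2 would raise this floor (the equalizing mix achieves 1 against both b2 and b1), so the proposed strategy is not optimal.

No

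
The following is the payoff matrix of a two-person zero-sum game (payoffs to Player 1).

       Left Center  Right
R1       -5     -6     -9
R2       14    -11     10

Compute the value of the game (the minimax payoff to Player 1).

Row minima: R1 → -9, R2 → -11; maximin = -9.
Column maxima: Left → 14, Center → -6, Right → 10; minimax = -6.
-9 ≠ -6, so there is no saddle point; optimal play is mixed.
Left is strictly dominated by Center (it gives Player 1 strictly more in every row), so Player 2 never plays it.
On the remaining 2×2 (R1, R2 vs Center, Right):
Let Player 1 play R1 with probability p. Expected payoff against Center: (-6)p + (-11)(1−p) = 5p − 11; against Right: (-9)p + 10(1−p) = −19p + 10.
Setting these equal: 5p − 11 = −19p + 10 ⇒ 24p = 21 ⇒ p = 7/8, and the value is (5)·(7/8) − 11 = -53/8.
For Player 2: with q = P(Center), equating R1's and R2's payoffs gives 3q − 9 = −21q + 10 ⇒ q = 19/24.

-53/8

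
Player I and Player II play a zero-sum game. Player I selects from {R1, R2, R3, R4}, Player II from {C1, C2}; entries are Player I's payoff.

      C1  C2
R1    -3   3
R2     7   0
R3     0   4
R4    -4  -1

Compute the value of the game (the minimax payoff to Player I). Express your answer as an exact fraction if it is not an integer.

Row minima: R1 → -3, R2 → 0, R3 → 0, R4 → -4; maximin = 0.
Column maxima: C1 → 7, C2 → 4; minimax = 4.
0 ≠ 4, so there is no saddle point; optimal play is mixed.
R1 is strictly dominated by R3, so Player I never plays it.
R4 is strictly dominated by R2, so Player I never plays it.
On the remaining 2×2 (R2, R3 vs C1, C2):
Let Player I play R2 with probability p. Expected payoff against C1: 7p + 0(1−p) = 7p; against C2: 0p + 4(1−p) = −4p + 4.
Setting these equal: 7p = −4p + 4 ⇒ 11p = 4 ⇒ p = 4/11, and the value is (7)·(4/11) = 28/11.
For Player II: with q = P(C1), equating R2's and R3's payoffs gives 7q = −4q + 4 ⇒ q = 4/11.

28/11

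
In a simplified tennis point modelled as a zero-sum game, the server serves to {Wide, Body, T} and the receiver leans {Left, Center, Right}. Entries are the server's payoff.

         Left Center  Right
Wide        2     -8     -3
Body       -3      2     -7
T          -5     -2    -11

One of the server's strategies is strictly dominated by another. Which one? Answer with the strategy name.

Body gives a strictly higher payoff than T against every column: -3 > -5, 2 > -2, -7 > -11.
So T is strictly dominated and the server never plays it.

T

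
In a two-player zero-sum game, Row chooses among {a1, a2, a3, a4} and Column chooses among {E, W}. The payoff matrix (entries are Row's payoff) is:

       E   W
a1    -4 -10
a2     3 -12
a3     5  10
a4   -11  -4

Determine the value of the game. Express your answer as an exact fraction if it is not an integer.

5

Row minima: a1 → -10, a2 → -12, a3 → 5, a4 → -11; maximin = 5.
Column maxima: E → 5, W → 10; minimax = 5.
Since maximin = minimax = 5, there is a saddle point and the value is 5.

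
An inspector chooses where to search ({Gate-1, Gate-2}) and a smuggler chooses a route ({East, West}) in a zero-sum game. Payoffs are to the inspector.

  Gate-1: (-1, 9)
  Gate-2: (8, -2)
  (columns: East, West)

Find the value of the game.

Row minima: Gate-1 → -1, Gate-2 → -2; maximin = -1.
Column maxima: East → 8, West → 9; minimax = 8.
-1 ≠ 8, so there is no saddle point; optimal play is mixed.
Let the inspector play Gate-1 with probability p. Expected payoff against East: (-1)p + 8(1−p) = −9p + 8; against West: 9p + (-2)(1−p) = 11p − 2.
Setting these equal: −9p + 8 = 11p − 2 ⇒ −20p = -10 ⇒ p = 1/2, and the value is (-9)·(1/2) + 8 = 7/2.
For the smuggler: with q = P(East), equating Gate-1's and Gate-2's payoffs gives −10q + 9 = 10q − 2 ⇒ q = 11/20.

7/2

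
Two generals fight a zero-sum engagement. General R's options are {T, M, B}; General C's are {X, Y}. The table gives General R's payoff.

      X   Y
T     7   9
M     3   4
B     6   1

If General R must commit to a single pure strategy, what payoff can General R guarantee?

7

Row minima: T → 7, M → 3, B → 1.
The best of these is 7.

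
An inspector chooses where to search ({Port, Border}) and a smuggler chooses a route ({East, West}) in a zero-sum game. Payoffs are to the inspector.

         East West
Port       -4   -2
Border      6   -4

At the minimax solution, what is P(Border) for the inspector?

1/6

Row minima: Port → -4, Border → -4; maximin = -4.
Column maxima: East → 6, West → -2; minimax = -2.
-4 ≠ -2, so there is no saddle point; optimal play is mixed.
Let the inspector play Port with probability p. Expected payoff against East: (-4)p + 6(1−p) = −10p + 6; against West: (-2)p + (-4)(1−p) = 2p − 4.
Setting these equal: −10p + 6 = 2p − 4 ⇒ −12p = -10 ⇒ p = 5/6, and the value is (-10)·(5/6) + 6 = -7/3.
For the smuggler: with q = P(East), equating Port's and Border's payoffs gives −2q − 2 = 10q − 4 ⇒ q = 1/6.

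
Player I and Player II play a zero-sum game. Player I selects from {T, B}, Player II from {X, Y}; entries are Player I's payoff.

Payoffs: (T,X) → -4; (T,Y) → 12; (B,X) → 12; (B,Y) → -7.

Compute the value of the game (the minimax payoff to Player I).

Row minima: T → -4, B → -7; maximin = -4.
Column maxima: X → 12, Y → 12; minimax = 12.
-4 ≠ 12, so there is no saddle point; optimal play is mixed.
Let Player I play T with probability p. Expected payoff against X: (-4)p + 12(1−p) = −16p + 12; against Y: 12p + (-7)(1−p) = 19p − 7.
Setting these equal: −16p + 12 = 19p − 7 ⇒ −35p = -19 ⇒ p = 19/35, and the value is (-16)·(19/35) + 12 = 116/35.
For Player II: with q = P(X), equating T's and B's payoffs gives −16q + 12 = 19q − 7 ⇒ q = 19/35.

116/35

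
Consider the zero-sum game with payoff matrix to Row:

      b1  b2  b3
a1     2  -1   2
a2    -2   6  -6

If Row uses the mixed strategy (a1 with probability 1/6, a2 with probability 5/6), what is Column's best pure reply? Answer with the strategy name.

If Column plays b1, Row's expected payoff is (1/6)·2 + (5/6)·(-2) = -4/3.
If Column plays b2, Row's expected payoff is (1/6)·(-1) + (5/6)·6 = 29/6.
If Column plays b3, Row's expected payoff is (1/6)·2 + (5/6)·(-6) = -14/3.
Column minimizes Row's payoff; the smallest is -14/3, so the best response is b3.

b3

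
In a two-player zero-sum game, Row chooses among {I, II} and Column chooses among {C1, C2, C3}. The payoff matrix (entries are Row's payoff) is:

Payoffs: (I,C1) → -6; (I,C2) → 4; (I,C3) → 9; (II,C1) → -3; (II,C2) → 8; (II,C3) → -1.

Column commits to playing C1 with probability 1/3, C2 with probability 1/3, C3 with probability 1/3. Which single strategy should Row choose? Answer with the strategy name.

Expected payoff of I: (1/3)·(-6) + (1/3)·4 + (1/3)·9 = 7/3.
Expected payoff of II: (1/3)·(-3) + (1/3)·8 + (1/3)·(-1) = 4/3.
The largest is 7/3, so Row's best response is I.

I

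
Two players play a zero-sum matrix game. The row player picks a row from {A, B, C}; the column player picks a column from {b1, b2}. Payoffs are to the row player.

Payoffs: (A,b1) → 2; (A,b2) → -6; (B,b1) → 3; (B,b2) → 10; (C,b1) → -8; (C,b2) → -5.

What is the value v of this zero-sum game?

Row minima: A → -6, B → 3, C → -8; maximin = 3.
Column maxima: b1 → 3, b2 → 10; minimax = 3.
Since maximin = minimax = 3, there is a saddle point and the value is 3.

3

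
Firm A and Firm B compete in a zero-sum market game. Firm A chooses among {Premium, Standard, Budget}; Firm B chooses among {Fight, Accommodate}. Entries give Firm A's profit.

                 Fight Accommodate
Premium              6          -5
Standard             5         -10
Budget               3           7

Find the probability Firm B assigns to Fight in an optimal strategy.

Row minima: Premium → -5, Standard → -10, Budget → 3; maximin = 3.
Column maxima: Fight → 6, Accommodate → 7; minimax = 6.
3 ≠ 6, so there is no saddle point; optimal play is mixed.
Standard is strictly dominated by Premium, so Firm A never plays it.
On the remaining 2×2 (Premium, Budget vs Fight, Accommodate):
Let Firm A play Premium with probability p. Expected payoff against Fight: 6p + 3(1−p) = 3p + 3; against Accommodate: (-5)p + 7(1−p) = −12p + 7.
Setting these equal: 3p + 3 = −12p + 7 ⇒ 15p = 4 ⇒ p = 4/15, and the value is (3)·(4/15) + 3 = 19/5.
For Firm B: with q = P(Fight), equating Premium's and Budget's payoffs gives 11q − 5 = −4q + 7 ⇒ q = 4/5.

4/5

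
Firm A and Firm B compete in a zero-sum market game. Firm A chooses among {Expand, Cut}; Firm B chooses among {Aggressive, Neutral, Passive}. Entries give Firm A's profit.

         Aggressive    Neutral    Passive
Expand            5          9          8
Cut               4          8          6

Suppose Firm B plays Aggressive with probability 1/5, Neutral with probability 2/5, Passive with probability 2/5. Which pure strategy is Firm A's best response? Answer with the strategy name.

Expand

Expected payoff of Expand: (1/5)·5 + (2/5)·9 + (2/5)·8 = 39/5.
Expected payoff of Cut: (1/5)·4 + (2/5)·8 + (2/5)·6 = 32/5.
The largest is 39/5, so Firm A's best response is Expand.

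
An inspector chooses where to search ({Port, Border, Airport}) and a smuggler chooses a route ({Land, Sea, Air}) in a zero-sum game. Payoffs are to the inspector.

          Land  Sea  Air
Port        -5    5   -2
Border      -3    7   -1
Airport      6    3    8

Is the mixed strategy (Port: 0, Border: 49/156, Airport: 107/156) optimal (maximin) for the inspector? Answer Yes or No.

No

Against Land this mix gives (49/156)·(-3) + (107/156)·6 = 165/52.
Against Sea this mix gives (49/156)·7 + (107/156)·3 = 166/39.
Against Air this mix gives (49/156)·(-1) + (107/156)·8 = 269/52.
The smuggler will play Land, holding the inspector to 165/52. Shifting weight toward the row that does better against Land would raise this floor (the equalizing mix achieves 51/13 against both Land and Sea), so the proposed strategy is not optimal.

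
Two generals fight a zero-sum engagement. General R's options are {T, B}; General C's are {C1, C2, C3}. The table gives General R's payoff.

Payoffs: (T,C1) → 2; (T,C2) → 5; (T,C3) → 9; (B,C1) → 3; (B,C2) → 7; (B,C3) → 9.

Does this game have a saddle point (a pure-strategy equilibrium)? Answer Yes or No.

Row minima: T → 2, B → 3; maximin = 3.
Column maxima: C1 → 3, C2 → 7, C3 → 9; minimax = 3.
maximin = minimax = 3, so a saddle point exists.

Yes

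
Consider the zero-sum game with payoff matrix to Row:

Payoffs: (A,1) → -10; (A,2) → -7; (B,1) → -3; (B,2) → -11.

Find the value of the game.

Row minima: A → -10, B → -11; maximin = -10.
Column maxima: 1 → -3, 2 → -7; minimax = -7.
-10 ≠ -7, so there is no saddle point; optimal play is mixed.
Let Row play A with probability p. Expected payoff against 1: (-10)p + (-3)(1−p) = −7p − 3; against 2: (-7)p + (-11)(1−p) = 4p − 11.
Setting these equal: −7p − 3 = 4p − 11 ⇒ −11p = -8 ⇒ p = 8/11, and the value is (-7)·(8/11) − 3 = -89/11.
For Column: with q = P(1), equating A's and B's payoffs gives −3q − 7 = 8q − 11 ⇒ q = 4/11.

-89/11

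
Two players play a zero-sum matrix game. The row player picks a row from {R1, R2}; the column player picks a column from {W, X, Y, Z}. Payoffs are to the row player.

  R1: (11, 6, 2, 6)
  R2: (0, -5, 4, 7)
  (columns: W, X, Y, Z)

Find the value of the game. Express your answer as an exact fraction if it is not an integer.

Row minima: R1 → 2, R2 → -5; maximin = 2.
Column maxima: W → 11, X → 6, Y → 4, Z → 7; minimax = 4.
2 ≠ 4, so there is no saddle point; optimal play is mixed.
W is strictly dominated by X (it gives the row player strictly more in every row), so the column player never plays it.
Z is strictly dominated by Y (it gives the row player strictly more in every row), so the column player never plays it.
On the remaining 2×2 (R1, R2 vs X, Y):
Let the row player play R1 with probability p. Expected payoff against X: 6p + (-5)(1−p) = 11p − 5; against Y: 2p + 4(1−p) = −2p + 4.
Setting these equal: 11p − 5 = −2p + 4 ⇒ 13p = 9 ⇒ p = 9/13, and the value is (11)·(9/13) − 5 = 34/13.
For the column player: with q = P(X), equating R1's and R2's payoffs gives 4q + 2 = −9q + 4 ⇒ q = 2/13.

34/13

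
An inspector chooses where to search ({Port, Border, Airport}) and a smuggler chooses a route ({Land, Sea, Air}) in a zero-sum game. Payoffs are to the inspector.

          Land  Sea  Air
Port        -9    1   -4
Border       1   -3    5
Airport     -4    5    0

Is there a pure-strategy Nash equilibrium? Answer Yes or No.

No

Row minima: Port → -9, Border → -3, Airport → -4; maximin = -3.
Column maxima: Land → 1, Sea → 5, Air → 5; minimax = 1.
-3 ≠ 1, so no pure-strategy equilibrium exists.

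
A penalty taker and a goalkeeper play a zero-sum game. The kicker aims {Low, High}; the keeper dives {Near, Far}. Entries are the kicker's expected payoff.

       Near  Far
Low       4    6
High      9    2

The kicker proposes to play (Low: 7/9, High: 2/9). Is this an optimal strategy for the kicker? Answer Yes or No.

Against Near this mix gives (7/9)·4 + (2/9)·9 = 46/9.
Against Far this mix gives (7/9)·6 + (2/9)·2 = 46/9.
All of the keeper's active replies (Near, Far) yield 46/9, and no column does worse for the kicker. The mix makes the keeper indifferent and guarantees 46/9, so it is optimal.

Yes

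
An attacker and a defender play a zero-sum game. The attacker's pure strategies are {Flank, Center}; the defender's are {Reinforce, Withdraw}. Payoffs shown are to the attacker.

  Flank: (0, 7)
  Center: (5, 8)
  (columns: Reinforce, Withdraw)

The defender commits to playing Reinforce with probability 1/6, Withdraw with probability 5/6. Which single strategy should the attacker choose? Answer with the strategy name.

Expected payoff of Flank: (1/6)·0 + (5/6)·7 = 35/6.
Expected payoff of Center: (1/6)·5 + (5/6)·8 = 15/2.
The largest is 15/2, so the attacker's best response is Center.

Center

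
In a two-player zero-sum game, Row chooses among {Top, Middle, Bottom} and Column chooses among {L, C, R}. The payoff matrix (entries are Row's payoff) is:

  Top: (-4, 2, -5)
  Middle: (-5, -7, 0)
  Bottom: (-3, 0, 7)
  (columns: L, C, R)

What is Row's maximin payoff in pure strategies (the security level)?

-3

Row minima: Top → -5, Middle → -7, Bottom → -3.
The best of these is -3.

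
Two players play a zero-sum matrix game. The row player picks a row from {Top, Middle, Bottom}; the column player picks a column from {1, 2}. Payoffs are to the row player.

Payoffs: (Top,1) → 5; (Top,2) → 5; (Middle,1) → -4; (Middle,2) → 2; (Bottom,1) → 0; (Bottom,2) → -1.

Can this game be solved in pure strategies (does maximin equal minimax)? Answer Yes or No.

Yes

Row minima: Top → 5, Middle → -4, Bottom → -1; maximin = 5.
Column maxima: 1 → 5, 2 → 5; minimax = 5.
maximin = minimax = 5, so a saddle point exists.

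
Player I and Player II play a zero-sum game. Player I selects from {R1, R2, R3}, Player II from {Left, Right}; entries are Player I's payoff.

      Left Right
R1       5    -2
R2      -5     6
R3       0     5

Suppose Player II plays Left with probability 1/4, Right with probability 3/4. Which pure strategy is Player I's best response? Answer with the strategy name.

R3

Expected payoff of R1: (1/4)·5 + (3/4)·(-2) = -1/4.
Expected payoff of R2: (1/4)·(-5) + (3/4)·6 = 13/4.
Expected payoff of R3: (1/4)·0 + (3/4)·5 = 15/4.
The largest is 15/4, so Player I's best response is R3.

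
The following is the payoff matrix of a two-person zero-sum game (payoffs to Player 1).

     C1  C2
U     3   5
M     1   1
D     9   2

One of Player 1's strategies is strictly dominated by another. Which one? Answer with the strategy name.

U gives a strictly higher payoff than M against every column: 3 > 1, 5 > 1.
So M is strictly dominated and Player 1 never plays it.

M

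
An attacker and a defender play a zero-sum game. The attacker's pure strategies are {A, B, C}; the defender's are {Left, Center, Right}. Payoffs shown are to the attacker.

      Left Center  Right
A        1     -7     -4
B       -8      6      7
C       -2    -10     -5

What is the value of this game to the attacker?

Row minima: A → -7, B → -8, C → -10; maximin = -7.
Column maxima: Left → 1, Center → 6, Right → 7; minimax = 1.
-7 ≠ 1, so there is no saddle point; optimal play is mixed.
C is strictly dominated by A, so the attacker never plays it.
Right is strictly dominated by Center (it gives the attacker strictly more in every row), so the defender never plays it.
On the remaining 2×2 (A, B vs Left, Center):
Let the attacker play A with probability p. Expected payoff against Left: 1p + (-8)(1−p) = 9p − 8; against Center: (-7)p + 6(1−p) = −13p + 6.
Setting these equal: 9p − 8 = −13p + 6 ⇒ 22p = 14 ⇒ p = 7/11, and the value is (9)·(7/11) − 8 = -25/11.
For the defender: with q = P(Left), equating A's and B's payoffs gives 8q − 7 = −14q + 6 ⇒ q = 13/22.

-25/11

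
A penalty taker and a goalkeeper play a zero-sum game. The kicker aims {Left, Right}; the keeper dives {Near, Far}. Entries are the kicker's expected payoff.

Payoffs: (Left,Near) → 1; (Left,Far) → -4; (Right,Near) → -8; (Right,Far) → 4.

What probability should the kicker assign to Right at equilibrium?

5/17

Row minima: Left → -4, Right → -8; maximin = -4.
Column maxima: Near → 1, Far → 4; minimax = 1.
-4 ≠ 1, so there is no saddle point; optimal play is mixed.
Let the kicker play Left with probability p. Expected payoff against Near: 1p + (-8)(1−p) = 9p − 8; against Far: (-4)p + 4(1−p) = −8p + 4.
Setting these equal: 9p − 8 = −8p + 4 ⇒ 17p = 12 ⇒ p = 12/17, and the value is (9)·(12/17) − 8 = -28/17.
For the keeper: with q = P(Near), equating Left's and Right's payoffs gives 5q − 4 = −12q + 4 ⇒ q = 8/17.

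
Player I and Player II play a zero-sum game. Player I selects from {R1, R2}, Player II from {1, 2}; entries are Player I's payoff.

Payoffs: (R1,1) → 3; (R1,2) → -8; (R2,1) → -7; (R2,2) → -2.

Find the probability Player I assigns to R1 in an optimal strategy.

5/16

Row minima: R1 → -8, R2 → -7; maximin = -7.
Column maxima: 1 → 3, 2 → -2; minimax = -2.
-7 ≠ -2, so there is no saddle point; optimal play is mixed.
Let Player I play R1 with probability p. Expected payoff against 1: 3p + (-7)(1−p) = 10p − 7; against 2: (-8)p + (-2)(1−p) = −6p − 2.
Setting these equal: 10p − 7 = −6p − 2 ⇒ 16p = 5 ⇒ p = 5/16, and the value is (10)·(5/16) − 7 = -31/8.
For Player II: with q = P(1), equating R1's and R2's payoffs gives 11q − 8 = −5q − 2 ⇒ q = 3/8.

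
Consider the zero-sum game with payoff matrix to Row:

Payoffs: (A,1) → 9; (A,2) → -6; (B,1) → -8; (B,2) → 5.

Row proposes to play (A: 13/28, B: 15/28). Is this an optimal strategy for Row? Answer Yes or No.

Yes

Against 1 this mix gives (13/28)·9 + (15/28)·(-8) = -3/28.
Against 2 this mix gives (13/28)·(-6) + (15/28)·5 = -3/28.
All of Column's active replies (1, 2) yield -3/28, and no column does worse for Row. The mix makes Column indifferent and guarantees -3/28, so it is optimal.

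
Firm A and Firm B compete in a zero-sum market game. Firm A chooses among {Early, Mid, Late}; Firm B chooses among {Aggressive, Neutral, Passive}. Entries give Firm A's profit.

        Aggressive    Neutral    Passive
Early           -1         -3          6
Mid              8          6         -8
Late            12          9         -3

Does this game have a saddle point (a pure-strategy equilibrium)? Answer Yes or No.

Row minima: Early → -3, Mid → -8, Late → -3; maximin = -3.
Column maxima: Aggressive → 12, Neutral → 9, Passive → 6; minimax = 6.
-3 ≠ 6, so no pure-strategy equilibrium exists.

No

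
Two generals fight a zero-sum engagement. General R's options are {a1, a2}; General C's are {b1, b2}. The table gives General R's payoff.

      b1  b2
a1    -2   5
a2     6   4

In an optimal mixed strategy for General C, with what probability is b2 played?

Row minima: a1 → -2, a2 → 4; maximin = 4.
Column maxima: b1 → 6, b2 → 5; minimax = 5.
4 ≠ 5, so there is no saddle point; optimal play is mixed.
Let General R play a1 with probability p. Expected payoff against b1: (-2)p + 6(1−p) = −8p + 6; against b2: 5p + 4(1−p) = p + 4.
Setting these equal: −8p + 6 = p + 4 ⇒ −9p = -2 ⇒ p = 2/9, and the value is (-8)·(2/9) + 6 = 38/9.
For General C: with q = P(b1), equating a1's and a2's payoffs gives −7q + 5 = 2q + 4 ⇒ q = 1/9.

8/9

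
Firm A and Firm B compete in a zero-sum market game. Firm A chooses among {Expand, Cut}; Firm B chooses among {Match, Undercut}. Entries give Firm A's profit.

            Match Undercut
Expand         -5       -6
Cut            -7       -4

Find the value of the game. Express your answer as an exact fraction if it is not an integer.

Row minima: Expand → -6, Cut → -7; maximin = -6.
Column maxima: Match → -5, Undercut → -4; minimax = -5.
-6 ≠ -5, so there is no saddle point; optimal play is mixed.
Let Firm A play Expand with probability p. Expected payoff against Match: (-5)p + (-7)(1−p) = 2p − 7; against Undercut: (-6)p + (-4)(1−p) = −2p − 4.
Setting these equal: 2p − 7 = −2p − 4 ⇒ 4p = 3 ⇒ p = 3/4, and the value is (2)·(3/4) − 7 = -11/2.
For Firm B: with q = P(Match), equating Expand's and Cut's payoffs gives q − 6 = −3q − 4 ⇒ q = 1/2.

-11/2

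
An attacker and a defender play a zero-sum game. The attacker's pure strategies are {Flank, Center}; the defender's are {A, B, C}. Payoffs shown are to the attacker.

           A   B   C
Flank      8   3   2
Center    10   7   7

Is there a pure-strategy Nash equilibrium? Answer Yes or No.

Yes

Row minima: Flank → 2, Center → 7; maximin = 7.
Column maxima: A → 10, B → 7, C → 7; minimax = 7.
maximin = minimax = 7, so a saddle point exists.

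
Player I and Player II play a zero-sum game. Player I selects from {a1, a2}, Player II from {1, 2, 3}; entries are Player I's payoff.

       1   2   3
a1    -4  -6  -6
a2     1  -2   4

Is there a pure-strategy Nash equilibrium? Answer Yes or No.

Row minima: a1 → -6, a2 → -2; maximin = -2.
Column maxima: 1 → 1, 2 → -2, 3 → 4; minimax = -2.
maximin = minimax = -2, so a saddle point exists.

Yes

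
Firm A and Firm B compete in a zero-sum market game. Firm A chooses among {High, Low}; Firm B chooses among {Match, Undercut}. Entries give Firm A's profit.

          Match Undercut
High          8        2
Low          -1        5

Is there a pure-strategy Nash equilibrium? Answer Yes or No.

No

Row minima: High → 2, Low → -1; maximin = 2.
Column maxima: Match → 8, Undercut → 5; minimax = 5.
2 ≠ 5, so no pure-strategy equilibrium exists.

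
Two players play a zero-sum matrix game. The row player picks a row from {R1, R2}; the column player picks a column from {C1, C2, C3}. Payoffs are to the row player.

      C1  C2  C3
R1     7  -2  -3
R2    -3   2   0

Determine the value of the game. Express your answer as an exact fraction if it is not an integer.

-9/13

Row minima: R1 → -3, R2 → -3; maximin = -3.
Column maxima: C1 → 7, C2 → 2, C3 → 0; minimax = 0.
-3 ≠ 0, so there is no saddle point; optimal play is mixed.
C2 is strictly dominated by C3 (it gives the row player strictly more in every row), so the column player never plays it.
On the remaining 2×2 (R1, R2 vs C1, C3):
Let the row player play R1 with probability p. Expected payoff against C1: 7p + (-3)(1−p) = 10p − 3; against C3: (-3)p + 0(1−p) = −3p.
Setting these equal: 10p − 3 = −3p ⇒ 13p = 3 ⇒ p = 3/13, and the value is (10)·(3/13) − 3 = -9/13.
For the column player: with q = P(C1), equating R1's and R2's payoffs gives 10q − 3 = −3q ⇒ q = 3/13.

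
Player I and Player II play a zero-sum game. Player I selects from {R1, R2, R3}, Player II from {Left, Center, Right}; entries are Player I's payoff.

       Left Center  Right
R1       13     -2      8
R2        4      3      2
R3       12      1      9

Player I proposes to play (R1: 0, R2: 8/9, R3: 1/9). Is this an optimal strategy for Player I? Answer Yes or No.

Yes

Against Left this mix gives (8/9)·4 + (1/9)·12 = 44/9.
Against Center this mix gives (8/9)·3 + (1/9)·1 = 25/9.
Against Right this mix gives (8/9)·2 + (1/9)·9 = 25/9.
All of Player II's active replies (Center, Right) yield 25/9, and no column does worse for Player I. The mix makes Player II indifferent and guarantees 25/9, so it is optimal.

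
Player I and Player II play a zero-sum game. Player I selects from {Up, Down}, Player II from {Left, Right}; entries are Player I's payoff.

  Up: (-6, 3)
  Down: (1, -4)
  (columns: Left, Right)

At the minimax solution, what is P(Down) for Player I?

Row minima: Up → -6, Down → -4; maximin = -4.
Column maxima: Left → 1, Right → 3; minimax = 1.
-4 ≠ 1, so there is no saddle point; optimal play is mixed.
Let Player I play Up with probability p. Expected payoff against Left: (-6)p + 1(1−p) = −7p + 1; against Right: 3p + (-4)(1−p) = 7p − 4.
Setting these equal: −7p + 1 = 7p − 4 ⇒ −14p = -5 ⇒ p = 5/14, and the value is (-7)·(5/14) + 1 = -3/2.
For Player II: with q = P(Left), equating Up's and Down's payoffs gives −9q + 3 = 5q − 4 ⇒ q = 1/2.

9/14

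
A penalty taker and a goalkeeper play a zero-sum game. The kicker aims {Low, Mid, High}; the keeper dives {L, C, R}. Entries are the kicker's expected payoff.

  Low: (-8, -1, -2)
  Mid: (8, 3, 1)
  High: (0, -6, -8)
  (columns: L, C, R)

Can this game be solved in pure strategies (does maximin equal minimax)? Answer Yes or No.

Row minima: Low → -8, Mid → 1, High → -8; maximin = 1.
Column maxima: L → 8, C → 3, R → 1; minimax = 1.
maximin = minimax = 1, so a saddle point exists.

Yes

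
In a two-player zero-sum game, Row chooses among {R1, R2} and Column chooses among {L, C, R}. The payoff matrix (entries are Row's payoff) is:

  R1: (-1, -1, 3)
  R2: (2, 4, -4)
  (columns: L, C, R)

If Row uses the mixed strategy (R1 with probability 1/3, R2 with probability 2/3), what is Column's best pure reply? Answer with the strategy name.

If Column plays L, Row's expected payoff is (1/3)·(-1) + (2/3)·2 = 1.
If Column plays C, Row's expected payoff is (1/3)·(-1) + (2/3)·4 = 7/3.
If Column plays R, Row's expected payoff is (1/3)·3 + (2/3)·(-4) = -5/3.
Column minimizes Row's payoff; the smallest is -5/3, so the best response is R.

R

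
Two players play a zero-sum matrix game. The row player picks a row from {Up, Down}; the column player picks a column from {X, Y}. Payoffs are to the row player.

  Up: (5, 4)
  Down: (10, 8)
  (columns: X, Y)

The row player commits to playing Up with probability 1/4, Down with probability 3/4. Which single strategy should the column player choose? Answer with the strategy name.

If the column player plays X, the row player's expected payoff is (1/4)·5 + (3/4)·10 = 35/4.
If the column player plays Y, the row player's expected payoff is (1/4)·4 + (3/4)·8 = 7.
The column player minimizes the row player's payoff; the smallest is 7, so the best response is Y.

Y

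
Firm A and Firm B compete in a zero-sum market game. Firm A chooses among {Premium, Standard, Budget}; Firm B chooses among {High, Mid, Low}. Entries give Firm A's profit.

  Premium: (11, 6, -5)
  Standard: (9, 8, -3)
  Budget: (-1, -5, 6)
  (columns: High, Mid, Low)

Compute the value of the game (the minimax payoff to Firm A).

Row minima: Premium → -5, Standard → -3, Budget → -5; maximin = -3.
Column maxima: High → 11, Mid → 8, Low → 6; minimax = 6.
-3 ≠ 6, so there is no saddle point; optimal play is mixed.
High is strictly dominated by Mid (it gives Firm A strictly more in every row), so Firm B never plays it.
With High eliminated, Premium is strictly dominated by Standard (Standard gives Firm A strictly more in every remaining column), so Firm A never plays it.
On the remaining 2×2 (Standard, Budget vs Mid, Low):
Let Firm A play Standard with probability p. Expected payoff against Mid: 8p + (-5)(1−p) = 13p − 5; against Low: (-3)p + 6(1−p) = −9p + 6.
Setting these equal: 13p − 5 = −9p + 6 ⇒ 22p = 11 ⇒ p = 1/2, and the value is (13)·(1/2) − 5 = 3/2.
For Firm B: with q = P(Mid), equating Standard's and Budget's payoffs gives 11q − 3 = −11q + 6 ⇒ q = 9/22.

3/2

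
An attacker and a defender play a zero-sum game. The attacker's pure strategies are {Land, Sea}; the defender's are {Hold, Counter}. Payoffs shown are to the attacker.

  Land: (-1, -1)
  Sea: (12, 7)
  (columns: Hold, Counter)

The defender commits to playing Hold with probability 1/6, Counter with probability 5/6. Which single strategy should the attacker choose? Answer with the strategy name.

Sea

Expected payoff of Land: (1/6)·(-1) + (5/6)·(-1) = -1.
Expected payoff of Sea: (1/6)·12 + (5/6)·7 = 47/6.
The largest is 47/6, so the attacker's best response is Sea.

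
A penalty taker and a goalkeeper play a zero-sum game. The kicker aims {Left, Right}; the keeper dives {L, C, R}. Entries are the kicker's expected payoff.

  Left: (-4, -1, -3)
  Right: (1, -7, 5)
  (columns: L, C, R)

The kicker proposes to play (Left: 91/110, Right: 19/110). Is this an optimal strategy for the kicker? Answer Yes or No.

Against L this mix gives (91/110)·(-4) + (19/110)·1 = -69/22.
Against C this mix gives (91/110)·(-1) + (19/110)·(-7) = -112/55.
Against R this mix gives (91/110)·(-3) + (19/110)·5 = -89/55.
The keeper will play L, holding the kicker to -69/22. Shifting weight toward the row that does better against L would raise this floor (the equalizing mix achieves -29/11 against both L and C), so the proposed strategy is not optimal.

No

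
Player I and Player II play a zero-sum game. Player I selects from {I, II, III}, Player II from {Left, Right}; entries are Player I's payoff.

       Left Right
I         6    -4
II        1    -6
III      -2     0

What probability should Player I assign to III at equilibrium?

Row minima: I → -4, II → -6, III → -2; maximin = -2.
Column maxima: Left → 6, Right → 0; minimax = 0.
-2 ≠ 0, so there is no saddle point; optimal play is mixed.
II is strictly dominated by I, so Player I never plays it.
On the remaining 2×2 (I, III vs Left, Right):
Let Player I play I with probability p. Expected payoff against Left: 6p + (-2)(1−p) = 8p − 2; against Right: (-4)p + 0(1−p) = −4p.
Setting these equal: 8p − 2 = −4p ⇒ 12p = 2 ⇒ p = 1/6, and the value is (8)·(1/6) − 2 = -2/3.
For Player II: with q = P(Left), equating I's and III's payoffs gives 10q − 4 = −2q ⇒ q = 1/3.

5/6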